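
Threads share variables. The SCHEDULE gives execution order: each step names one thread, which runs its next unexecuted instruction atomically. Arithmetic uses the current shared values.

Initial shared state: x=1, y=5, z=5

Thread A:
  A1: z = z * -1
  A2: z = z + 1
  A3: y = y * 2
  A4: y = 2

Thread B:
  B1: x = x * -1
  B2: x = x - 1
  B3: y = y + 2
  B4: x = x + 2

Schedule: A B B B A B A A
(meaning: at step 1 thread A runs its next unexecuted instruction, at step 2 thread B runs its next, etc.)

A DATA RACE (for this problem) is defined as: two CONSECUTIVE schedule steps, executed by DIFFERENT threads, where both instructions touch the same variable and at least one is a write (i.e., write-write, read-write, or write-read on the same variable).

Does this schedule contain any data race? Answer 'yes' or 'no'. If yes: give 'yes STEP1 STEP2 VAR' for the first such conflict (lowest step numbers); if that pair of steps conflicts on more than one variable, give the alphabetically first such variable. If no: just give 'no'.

Answer: no

Derivation:
Steps 1,2: A(r=z,w=z) vs B(r=x,w=x). No conflict.
Steps 2,3: same thread (B). No race.
Steps 3,4: same thread (B). No race.
Steps 4,5: B(r=y,w=y) vs A(r=z,w=z). No conflict.
Steps 5,6: A(r=z,w=z) vs B(r=x,w=x). No conflict.
Steps 6,7: B(r=x,w=x) vs A(r=y,w=y). No conflict.
Steps 7,8: same thread (A). No race.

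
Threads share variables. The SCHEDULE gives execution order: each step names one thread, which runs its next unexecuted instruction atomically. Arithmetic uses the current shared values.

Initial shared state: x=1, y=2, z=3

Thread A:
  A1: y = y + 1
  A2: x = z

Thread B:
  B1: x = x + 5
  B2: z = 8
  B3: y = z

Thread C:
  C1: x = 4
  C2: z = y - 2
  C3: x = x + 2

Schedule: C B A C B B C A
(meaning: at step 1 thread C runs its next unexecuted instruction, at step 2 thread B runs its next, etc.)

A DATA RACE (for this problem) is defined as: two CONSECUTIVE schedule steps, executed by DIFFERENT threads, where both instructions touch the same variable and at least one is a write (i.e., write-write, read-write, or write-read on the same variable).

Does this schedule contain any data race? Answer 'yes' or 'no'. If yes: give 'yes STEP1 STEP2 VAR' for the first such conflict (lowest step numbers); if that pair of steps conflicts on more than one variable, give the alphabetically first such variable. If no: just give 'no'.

Answer: yes 1 2 x

Derivation:
Steps 1,2: C(x = 4) vs B(x = x + 5). RACE on x (W-W).
Steps 2,3: B(r=x,w=x) vs A(r=y,w=y). No conflict.
Steps 3,4: A(y = y + 1) vs C(z = y - 2). RACE on y (W-R).
Steps 4,5: C(z = y - 2) vs B(z = 8). RACE on z (W-W).
Steps 5,6: same thread (B). No race.
Steps 6,7: B(r=z,w=y) vs C(r=x,w=x). No conflict.
Steps 7,8: C(x = x + 2) vs A(x = z). RACE on x (W-W).
First conflict at steps 1,2.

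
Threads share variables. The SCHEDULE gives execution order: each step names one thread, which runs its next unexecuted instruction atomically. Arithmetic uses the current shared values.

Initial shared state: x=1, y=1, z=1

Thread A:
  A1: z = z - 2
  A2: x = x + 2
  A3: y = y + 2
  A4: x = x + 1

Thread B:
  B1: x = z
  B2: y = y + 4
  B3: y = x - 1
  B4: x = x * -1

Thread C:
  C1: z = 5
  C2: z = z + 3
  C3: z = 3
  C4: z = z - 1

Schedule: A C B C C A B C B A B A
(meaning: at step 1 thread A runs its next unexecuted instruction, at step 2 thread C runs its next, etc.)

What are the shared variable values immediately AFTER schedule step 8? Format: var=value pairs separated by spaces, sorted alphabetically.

Step 1: thread A executes A1 (z = z - 2). Shared: x=1 y=1 z=-1. PCs: A@1 B@0 C@0
Step 2: thread C executes C1 (z = 5). Shared: x=1 y=1 z=5. PCs: A@1 B@0 C@1
Step 3: thread B executes B1 (x = z). Shared: x=5 y=1 z=5. PCs: A@1 B@1 C@1
Step 4: thread C executes C2 (z = z + 3). Shared: x=5 y=1 z=8. PCs: A@1 B@1 C@2
Step 5: thread C executes C3 (z = 3). Shared: x=5 y=1 z=3. PCs: A@1 B@1 C@3
Step 6: thread A executes A2 (x = x + 2). Shared: x=7 y=1 z=3. PCs: A@2 B@1 C@3
Step 7: thread B executes B2 (y = y + 4). Shared: x=7 y=5 z=3. PCs: A@2 B@2 C@3
Step 8: thread C executes C4 (z = z - 1). Shared: x=7 y=5 z=2. PCs: A@2 B@2 C@4

Answer: x=7 y=5 z=2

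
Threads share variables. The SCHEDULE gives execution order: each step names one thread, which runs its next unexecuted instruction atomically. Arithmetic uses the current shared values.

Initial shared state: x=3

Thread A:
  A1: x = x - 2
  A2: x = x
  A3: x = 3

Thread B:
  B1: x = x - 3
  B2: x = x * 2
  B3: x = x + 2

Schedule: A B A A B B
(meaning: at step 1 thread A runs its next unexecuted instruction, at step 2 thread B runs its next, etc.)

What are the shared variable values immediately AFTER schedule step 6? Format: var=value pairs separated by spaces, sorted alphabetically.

Step 1: thread A executes A1 (x = x - 2). Shared: x=1. PCs: A@1 B@0
Step 2: thread B executes B1 (x = x - 3). Shared: x=-2. PCs: A@1 B@1
Step 3: thread A executes A2 (x = x). Shared: x=-2. PCs: A@2 B@1
Step 4: thread A executes A3 (x = 3). Shared: x=3. PCs: A@3 B@1
Step 5: thread B executes B2 (x = x * 2). Shared: x=6. PCs: A@3 B@2
Step 6: thread B executes B3 (x = x + 2). Shared: x=8. PCs: A@3 B@3

Answer: x=8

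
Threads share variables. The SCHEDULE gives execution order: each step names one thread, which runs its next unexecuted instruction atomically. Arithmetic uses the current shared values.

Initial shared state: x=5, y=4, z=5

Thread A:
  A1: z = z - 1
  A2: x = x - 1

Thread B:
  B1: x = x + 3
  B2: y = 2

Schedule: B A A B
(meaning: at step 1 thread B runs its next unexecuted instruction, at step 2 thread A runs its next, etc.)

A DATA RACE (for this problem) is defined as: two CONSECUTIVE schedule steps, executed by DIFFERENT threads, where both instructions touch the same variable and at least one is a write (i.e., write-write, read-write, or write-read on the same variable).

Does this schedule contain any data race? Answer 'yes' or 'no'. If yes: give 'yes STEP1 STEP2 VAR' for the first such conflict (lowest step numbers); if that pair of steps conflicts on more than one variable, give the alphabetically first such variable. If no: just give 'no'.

Answer: no

Derivation:
Steps 1,2: B(r=x,w=x) vs A(r=z,w=z). No conflict.
Steps 2,3: same thread (A). No race.
Steps 3,4: A(r=x,w=x) vs B(r=-,w=y). No conflict.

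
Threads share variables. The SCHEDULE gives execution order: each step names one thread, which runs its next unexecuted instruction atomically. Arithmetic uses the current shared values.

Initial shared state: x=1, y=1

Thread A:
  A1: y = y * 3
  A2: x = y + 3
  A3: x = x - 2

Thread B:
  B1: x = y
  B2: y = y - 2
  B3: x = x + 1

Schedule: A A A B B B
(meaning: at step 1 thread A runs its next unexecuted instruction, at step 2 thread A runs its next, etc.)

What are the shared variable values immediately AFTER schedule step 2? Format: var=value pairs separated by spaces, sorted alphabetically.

Answer: x=6 y=3

Derivation:
Step 1: thread A executes A1 (y = y * 3). Shared: x=1 y=3. PCs: A@1 B@0
Step 2: thread A executes A2 (x = y + 3). Shared: x=6 y=3. PCs: A@2 B@0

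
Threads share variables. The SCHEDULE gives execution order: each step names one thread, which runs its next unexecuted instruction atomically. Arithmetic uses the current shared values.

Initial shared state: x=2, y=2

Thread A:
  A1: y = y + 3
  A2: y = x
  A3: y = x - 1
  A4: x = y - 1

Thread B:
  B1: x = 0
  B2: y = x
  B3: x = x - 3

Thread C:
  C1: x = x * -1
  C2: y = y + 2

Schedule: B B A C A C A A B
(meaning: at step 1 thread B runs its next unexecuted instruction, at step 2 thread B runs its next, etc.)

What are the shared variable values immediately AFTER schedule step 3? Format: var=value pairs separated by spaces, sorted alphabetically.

Answer: x=0 y=3

Derivation:
Step 1: thread B executes B1 (x = 0). Shared: x=0 y=2. PCs: A@0 B@1 C@0
Step 2: thread B executes B2 (y = x). Shared: x=0 y=0. PCs: A@0 B@2 C@0
Step 3: thread A executes A1 (y = y + 3). Shared: x=0 y=3. PCs: A@1 B@2 C@0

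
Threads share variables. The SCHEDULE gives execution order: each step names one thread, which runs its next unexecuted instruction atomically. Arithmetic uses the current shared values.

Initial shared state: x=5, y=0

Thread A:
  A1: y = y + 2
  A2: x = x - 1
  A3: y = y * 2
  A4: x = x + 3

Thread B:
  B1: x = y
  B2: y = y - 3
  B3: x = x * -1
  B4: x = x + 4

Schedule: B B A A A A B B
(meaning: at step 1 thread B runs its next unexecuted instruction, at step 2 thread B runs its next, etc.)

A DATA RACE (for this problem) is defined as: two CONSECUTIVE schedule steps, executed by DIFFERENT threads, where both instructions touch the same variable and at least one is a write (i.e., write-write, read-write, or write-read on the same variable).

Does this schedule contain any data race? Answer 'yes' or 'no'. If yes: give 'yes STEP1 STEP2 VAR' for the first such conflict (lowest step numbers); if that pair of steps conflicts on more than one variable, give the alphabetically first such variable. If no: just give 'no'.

Steps 1,2: same thread (B). No race.
Steps 2,3: B(y = y - 3) vs A(y = y + 2). RACE on y (W-W).
Steps 3,4: same thread (A). No race.
Steps 4,5: same thread (A). No race.
Steps 5,6: same thread (A). No race.
Steps 6,7: A(x = x + 3) vs B(x = x * -1). RACE on x (W-W).
Steps 7,8: same thread (B). No race.
First conflict at steps 2,3.

Answer: yes 2 3 y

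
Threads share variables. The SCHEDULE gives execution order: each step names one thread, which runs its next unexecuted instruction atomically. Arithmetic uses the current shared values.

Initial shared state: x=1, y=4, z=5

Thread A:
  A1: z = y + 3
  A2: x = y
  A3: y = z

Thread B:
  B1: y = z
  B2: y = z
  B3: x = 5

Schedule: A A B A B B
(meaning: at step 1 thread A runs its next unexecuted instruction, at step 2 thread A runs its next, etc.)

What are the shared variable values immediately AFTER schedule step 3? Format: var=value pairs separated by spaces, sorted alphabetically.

Step 1: thread A executes A1 (z = y + 3). Shared: x=1 y=4 z=7. PCs: A@1 B@0
Step 2: thread A executes A2 (x = y). Shared: x=4 y=4 z=7. PCs: A@2 B@0
Step 3: thread B executes B1 (y = z). Shared: x=4 y=7 z=7. PCs: A@2 B@1

Answer: x=4 y=7 z=7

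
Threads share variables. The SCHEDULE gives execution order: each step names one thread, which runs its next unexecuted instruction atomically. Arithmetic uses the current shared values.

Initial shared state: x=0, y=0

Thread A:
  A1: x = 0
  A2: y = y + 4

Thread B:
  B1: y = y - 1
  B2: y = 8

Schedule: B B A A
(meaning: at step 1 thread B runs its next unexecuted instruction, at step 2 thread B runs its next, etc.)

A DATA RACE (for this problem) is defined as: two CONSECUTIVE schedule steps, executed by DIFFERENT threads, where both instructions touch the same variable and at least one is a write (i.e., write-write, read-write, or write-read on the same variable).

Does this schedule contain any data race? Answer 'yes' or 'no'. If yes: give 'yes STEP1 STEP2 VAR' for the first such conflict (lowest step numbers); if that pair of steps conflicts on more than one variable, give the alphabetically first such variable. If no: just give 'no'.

Answer: no

Derivation:
Steps 1,2: same thread (B). No race.
Steps 2,3: B(r=-,w=y) vs A(r=-,w=x). No conflict.
Steps 3,4: same thread (A). No race.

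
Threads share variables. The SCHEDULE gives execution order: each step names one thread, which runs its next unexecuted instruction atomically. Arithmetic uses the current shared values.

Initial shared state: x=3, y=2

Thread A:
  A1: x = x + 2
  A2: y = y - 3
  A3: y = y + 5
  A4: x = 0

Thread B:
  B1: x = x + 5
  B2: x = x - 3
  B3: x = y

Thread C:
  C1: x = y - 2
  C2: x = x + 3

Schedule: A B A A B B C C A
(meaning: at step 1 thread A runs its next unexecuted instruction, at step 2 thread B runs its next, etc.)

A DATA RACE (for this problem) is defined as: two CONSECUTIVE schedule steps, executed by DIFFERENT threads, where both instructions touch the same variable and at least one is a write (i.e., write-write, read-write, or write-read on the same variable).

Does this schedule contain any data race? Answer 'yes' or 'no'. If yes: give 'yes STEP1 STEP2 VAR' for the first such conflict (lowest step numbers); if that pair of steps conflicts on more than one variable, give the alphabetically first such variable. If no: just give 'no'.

Steps 1,2: A(x = x + 2) vs B(x = x + 5). RACE on x (W-W).
Steps 2,3: B(r=x,w=x) vs A(r=y,w=y). No conflict.
Steps 3,4: same thread (A). No race.
Steps 4,5: A(r=y,w=y) vs B(r=x,w=x). No conflict.
Steps 5,6: same thread (B). No race.
Steps 6,7: B(x = y) vs C(x = y - 2). RACE on x (W-W).
Steps 7,8: same thread (C). No race.
Steps 8,9: C(x = x + 3) vs A(x = 0). RACE on x (W-W).
First conflict at steps 1,2.

Answer: yes 1 2 x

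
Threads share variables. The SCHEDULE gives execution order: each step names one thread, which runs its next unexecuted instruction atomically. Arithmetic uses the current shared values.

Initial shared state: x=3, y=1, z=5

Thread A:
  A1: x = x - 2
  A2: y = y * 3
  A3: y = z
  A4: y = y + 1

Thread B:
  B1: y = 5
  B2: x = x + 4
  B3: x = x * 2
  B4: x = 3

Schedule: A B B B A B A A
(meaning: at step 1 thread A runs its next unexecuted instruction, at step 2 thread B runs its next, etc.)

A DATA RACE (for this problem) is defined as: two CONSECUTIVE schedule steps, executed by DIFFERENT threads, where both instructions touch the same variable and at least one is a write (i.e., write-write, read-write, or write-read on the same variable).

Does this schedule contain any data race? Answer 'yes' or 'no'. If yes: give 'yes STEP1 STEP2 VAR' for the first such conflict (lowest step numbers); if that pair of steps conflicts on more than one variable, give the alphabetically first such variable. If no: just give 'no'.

Steps 1,2: A(r=x,w=x) vs B(r=-,w=y). No conflict.
Steps 2,3: same thread (B). No race.
Steps 3,4: same thread (B). No race.
Steps 4,5: B(r=x,w=x) vs A(r=y,w=y). No conflict.
Steps 5,6: A(r=y,w=y) vs B(r=-,w=x). No conflict.
Steps 6,7: B(r=-,w=x) vs A(r=z,w=y). No conflict.
Steps 7,8: same thread (A). No race.

Answer: no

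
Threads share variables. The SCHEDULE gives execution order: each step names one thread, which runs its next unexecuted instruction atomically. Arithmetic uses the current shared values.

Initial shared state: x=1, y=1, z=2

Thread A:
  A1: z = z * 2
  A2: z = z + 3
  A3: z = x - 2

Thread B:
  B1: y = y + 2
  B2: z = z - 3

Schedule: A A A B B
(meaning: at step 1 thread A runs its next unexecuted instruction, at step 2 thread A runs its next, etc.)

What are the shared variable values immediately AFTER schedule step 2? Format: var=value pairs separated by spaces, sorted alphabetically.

Answer: x=1 y=1 z=7

Derivation:
Step 1: thread A executes A1 (z = z * 2). Shared: x=1 y=1 z=4. PCs: A@1 B@0
Step 2: thread A executes A2 (z = z + 3). Shared: x=1 y=1 z=7. PCs: A@2 B@0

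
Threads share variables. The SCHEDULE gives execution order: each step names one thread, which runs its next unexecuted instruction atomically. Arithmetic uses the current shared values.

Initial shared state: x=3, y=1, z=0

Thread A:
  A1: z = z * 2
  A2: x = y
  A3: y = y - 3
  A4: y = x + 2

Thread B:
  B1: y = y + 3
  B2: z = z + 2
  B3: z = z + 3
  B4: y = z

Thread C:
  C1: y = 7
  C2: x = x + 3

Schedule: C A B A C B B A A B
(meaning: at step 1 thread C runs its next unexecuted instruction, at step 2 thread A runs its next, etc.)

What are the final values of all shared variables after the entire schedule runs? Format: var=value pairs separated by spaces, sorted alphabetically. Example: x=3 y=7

Answer: x=13 y=5 z=5

Derivation:
Step 1: thread C executes C1 (y = 7). Shared: x=3 y=7 z=0. PCs: A@0 B@0 C@1
Step 2: thread A executes A1 (z = z * 2). Shared: x=3 y=7 z=0. PCs: A@1 B@0 C@1
Step 3: thread B executes B1 (y = y + 3). Shared: x=3 y=10 z=0. PCs: A@1 B@1 C@1
Step 4: thread A executes A2 (x = y). Shared: x=10 y=10 z=0. PCs: A@2 B@1 C@1
Step 5: thread C executes C2 (x = x + 3). Shared: x=13 y=10 z=0. PCs: A@2 B@1 C@2
Step 6: thread B executes B2 (z = z + 2). Shared: x=13 y=10 z=2. PCs: A@2 B@2 C@2
Step 7: thread B executes B3 (z = z + 3). Shared: x=13 y=10 z=5. PCs: A@2 B@3 C@2
Step 8: thread A executes A3 (y = y - 3). Shared: x=13 y=7 z=5. PCs: A@3 B@3 C@2
Step 9: thread A executes A4 (y = x + 2). Shared: x=13 y=15 z=5. PCs: A@4 B@3 C@2
Step 10: thread B executes B4 (y = z). Shared: x=13 y=5 z=5. PCs: A@4 B@4 C@2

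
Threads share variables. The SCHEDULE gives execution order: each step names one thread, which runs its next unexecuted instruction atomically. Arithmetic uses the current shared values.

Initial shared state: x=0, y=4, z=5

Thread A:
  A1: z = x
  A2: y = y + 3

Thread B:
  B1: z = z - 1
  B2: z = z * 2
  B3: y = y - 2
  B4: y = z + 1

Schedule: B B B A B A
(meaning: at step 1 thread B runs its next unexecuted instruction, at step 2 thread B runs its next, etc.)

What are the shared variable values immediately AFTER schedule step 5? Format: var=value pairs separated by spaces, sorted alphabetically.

Step 1: thread B executes B1 (z = z - 1). Shared: x=0 y=4 z=4. PCs: A@0 B@1
Step 2: thread B executes B2 (z = z * 2). Shared: x=0 y=4 z=8. PCs: A@0 B@2
Step 3: thread B executes B3 (y = y - 2). Shared: x=0 y=2 z=8. PCs: A@0 B@3
Step 4: thread A executes A1 (z = x). Shared: x=0 y=2 z=0. PCs: A@1 B@3
Step 5: thread B executes B4 (y = z + 1). Shared: x=0 y=1 z=0. PCs: A@1 B@4

Answer: x=0 y=1 z=0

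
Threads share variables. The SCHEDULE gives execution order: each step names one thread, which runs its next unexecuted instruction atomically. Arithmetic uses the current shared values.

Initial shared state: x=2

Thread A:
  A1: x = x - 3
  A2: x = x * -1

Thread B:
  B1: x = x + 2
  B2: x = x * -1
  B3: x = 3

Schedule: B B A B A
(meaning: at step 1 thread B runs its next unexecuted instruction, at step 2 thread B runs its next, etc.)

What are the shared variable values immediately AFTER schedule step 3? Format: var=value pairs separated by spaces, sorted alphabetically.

Step 1: thread B executes B1 (x = x + 2). Shared: x=4. PCs: A@0 B@1
Step 2: thread B executes B2 (x = x * -1). Shared: x=-4. PCs: A@0 B@2
Step 3: thread A executes A1 (x = x - 3). Shared: x=-7. PCs: A@1 B@2

Answer: x=-7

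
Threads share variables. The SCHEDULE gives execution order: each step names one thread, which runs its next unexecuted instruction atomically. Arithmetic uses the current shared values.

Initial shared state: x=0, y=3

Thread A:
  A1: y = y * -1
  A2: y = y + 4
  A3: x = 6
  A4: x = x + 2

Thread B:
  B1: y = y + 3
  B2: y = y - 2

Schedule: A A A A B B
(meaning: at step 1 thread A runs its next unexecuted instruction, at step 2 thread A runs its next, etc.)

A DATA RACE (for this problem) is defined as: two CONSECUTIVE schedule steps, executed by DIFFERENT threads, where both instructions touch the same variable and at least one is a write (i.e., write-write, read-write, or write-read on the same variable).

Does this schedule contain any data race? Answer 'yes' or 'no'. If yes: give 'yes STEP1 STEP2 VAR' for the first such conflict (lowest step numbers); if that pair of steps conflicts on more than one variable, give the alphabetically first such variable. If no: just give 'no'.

Answer: no

Derivation:
Steps 1,2: same thread (A). No race.
Steps 2,3: same thread (A). No race.
Steps 3,4: same thread (A). No race.
Steps 4,5: A(r=x,w=x) vs B(r=y,w=y). No conflict.
Steps 5,6: same thread (B). No race.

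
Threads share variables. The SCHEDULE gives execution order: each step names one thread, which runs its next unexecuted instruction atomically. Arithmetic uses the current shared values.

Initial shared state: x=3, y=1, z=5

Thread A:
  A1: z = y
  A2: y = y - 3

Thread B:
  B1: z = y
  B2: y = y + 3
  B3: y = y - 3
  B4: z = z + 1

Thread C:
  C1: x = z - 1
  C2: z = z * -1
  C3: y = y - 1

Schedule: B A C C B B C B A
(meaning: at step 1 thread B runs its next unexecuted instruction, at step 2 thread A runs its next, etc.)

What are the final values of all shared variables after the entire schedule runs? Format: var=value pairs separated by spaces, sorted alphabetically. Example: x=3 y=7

Step 1: thread B executes B1 (z = y). Shared: x=3 y=1 z=1. PCs: A@0 B@1 C@0
Step 2: thread A executes A1 (z = y). Shared: x=3 y=1 z=1. PCs: A@1 B@1 C@0
Step 3: thread C executes C1 (x = z - 1). Shared: x=0 y=1 z=1. PCs: A@1 B@1 C@1
Step 4: thread C executes C2 (z = z * -1). Shared: x=0 y=1 z=-1. PCs: A@1 B@1 C@2
Step 5: thread B executes B2 (y = y + 3). Shared: x=0 y=4 z=-1. PCs: A@1 B@2 C@2
Step 6: thread B executes B3 (y = y - 3). Shared: x=0 y=1 z=-1. PCs: A@1 B@3 C@2
Step 7: thread C executes C3 (y = y - 1). Shared: x=0 y=0 z=-1. PCs: A@1 B@3 C@3
Step 8: thread B executes B4 (z = z + 1). Shared: x=0 y=0 z=0. PCs: A@1 B@4 C@3
Step 9: thread A executes A2 (y = y - 3). Shared: x=0 y=-3 z=0. PCs: A@2 B@4 C@3

Answer: x=0 y=-3 z=0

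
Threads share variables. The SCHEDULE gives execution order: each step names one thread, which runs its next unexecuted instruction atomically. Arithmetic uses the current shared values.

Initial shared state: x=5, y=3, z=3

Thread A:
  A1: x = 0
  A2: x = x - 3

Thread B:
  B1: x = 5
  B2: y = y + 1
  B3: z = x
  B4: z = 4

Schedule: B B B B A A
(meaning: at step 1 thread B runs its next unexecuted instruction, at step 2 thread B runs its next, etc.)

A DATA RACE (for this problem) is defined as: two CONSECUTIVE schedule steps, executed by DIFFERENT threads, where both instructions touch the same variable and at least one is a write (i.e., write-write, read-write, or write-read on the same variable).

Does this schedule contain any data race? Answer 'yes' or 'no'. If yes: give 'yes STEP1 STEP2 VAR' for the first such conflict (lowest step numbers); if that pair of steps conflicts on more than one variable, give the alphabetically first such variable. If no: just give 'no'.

Answer: no

Derivation:
Steps 1,2: same thread (B). No race.
Steps 2,3: same thread (B). No race.
Steps 3,4: same thread (B). No race.
Steps 4,5: B(r=-,w=z) vs A(r=-,w=x). No conflict.
Steps 5,6: same thread (A). No race.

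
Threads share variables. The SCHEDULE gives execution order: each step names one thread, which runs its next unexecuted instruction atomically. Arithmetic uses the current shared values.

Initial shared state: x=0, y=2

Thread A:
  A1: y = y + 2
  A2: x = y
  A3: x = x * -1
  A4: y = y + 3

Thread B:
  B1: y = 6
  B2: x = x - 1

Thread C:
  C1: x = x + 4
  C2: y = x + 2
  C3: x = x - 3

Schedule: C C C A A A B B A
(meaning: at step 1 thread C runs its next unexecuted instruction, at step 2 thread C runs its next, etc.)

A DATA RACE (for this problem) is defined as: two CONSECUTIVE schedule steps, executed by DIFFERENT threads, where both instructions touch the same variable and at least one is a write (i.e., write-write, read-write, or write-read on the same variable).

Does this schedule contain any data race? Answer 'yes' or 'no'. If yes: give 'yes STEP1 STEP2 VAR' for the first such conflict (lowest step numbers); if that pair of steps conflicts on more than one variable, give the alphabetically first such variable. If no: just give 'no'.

Steps 1,2: same thread (C). No race.
Steps 2,3: same thread (C). No race.
Steps 3,4: C(r=x,w=x) vs A(r=y,w=y). No conflict.
Steps 4,5: same thread (A). No race.
Steps 5,6: same thread (A). No race.
Steps 6,7: A(r=x,w=x) vs B(r=-,w=y). No conflict.
Steps 7,8: same thread (B). No race.
Steps 8,9: B(r=x,w=x) vs A(r=y,w=y). No conflict.

Answer: no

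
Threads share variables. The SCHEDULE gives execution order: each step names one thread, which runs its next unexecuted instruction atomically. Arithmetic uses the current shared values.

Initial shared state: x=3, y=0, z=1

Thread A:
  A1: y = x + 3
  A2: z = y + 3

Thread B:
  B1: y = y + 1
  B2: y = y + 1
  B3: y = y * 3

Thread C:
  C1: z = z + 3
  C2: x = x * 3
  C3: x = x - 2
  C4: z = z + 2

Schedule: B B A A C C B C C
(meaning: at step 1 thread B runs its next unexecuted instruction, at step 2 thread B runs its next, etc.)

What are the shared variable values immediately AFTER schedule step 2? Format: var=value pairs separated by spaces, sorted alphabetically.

Step 1: thread B executes B1 (y = y + 1). Shared: x=3 y=1 z=1. PCs: A@0 B@1 C@0
Step 2: thread B executes B2 (y = y + 1). Shared: x=3 y=2 z=1. PCs: A@0 B@2 C@0

Answer: x=3 y=2 z=1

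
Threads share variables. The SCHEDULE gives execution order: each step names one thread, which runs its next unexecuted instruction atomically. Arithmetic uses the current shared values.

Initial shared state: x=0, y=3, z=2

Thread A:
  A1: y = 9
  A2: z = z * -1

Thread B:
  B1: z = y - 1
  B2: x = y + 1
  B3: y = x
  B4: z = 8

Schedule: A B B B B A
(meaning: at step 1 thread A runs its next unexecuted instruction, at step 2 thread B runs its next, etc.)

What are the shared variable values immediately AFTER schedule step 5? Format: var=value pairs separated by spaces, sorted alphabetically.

Answer: x=10 y=10 z=8

Derivation:
Step 1: thread A executes A1 (y = 9). Shared: x=0 y=9 z=2. PCs: A@1 B@0
Step 2: thread B executes B1 (z = y - 1). Shared: x=0 y=9 z=8. PCs: A@1 B@1
Step 3: thread B executes B2 (x = y + 1). Shared: x=10 y=9 z=8. PCs: A@1 B@2
Step 4: thread B executes B3 (y = x). Shared: x=10 y=10 z=8. PCs: A@1 B@3
Step 5: thread B executes B4 (z = 8). Shared: x=10 y=10 z=8. PCs: A@1 B@4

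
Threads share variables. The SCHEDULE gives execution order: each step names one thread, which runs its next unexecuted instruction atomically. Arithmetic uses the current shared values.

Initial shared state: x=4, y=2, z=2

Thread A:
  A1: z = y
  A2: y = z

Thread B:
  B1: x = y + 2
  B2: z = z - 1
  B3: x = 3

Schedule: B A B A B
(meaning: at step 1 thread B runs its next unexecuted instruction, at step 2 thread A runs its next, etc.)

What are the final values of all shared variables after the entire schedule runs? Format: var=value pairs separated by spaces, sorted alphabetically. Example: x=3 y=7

Answer: x=3 y=1 z=1

Derivation:
Step 1: thread B executes B1 (x = y + 2). Shared: x=4 y=2 z=2. PCs: A@0 B@1
Step 2: thread A executes A1 (z = y). Shared: x=4 y=2 z=2. PCs: A@1 B@1
Step 3: thread B executes B2 (z = z - 1). Shared: x=4 y=2 z=1. PCs: A@1 B@2
Step 4: thread A executes A2 (y = z). Shared: x=4 y=1 z=1. PCs: A@2 B@2
Step 5: thread B executes B3 (x = 3). Shared: x=3 y=1 z=1. PCs: A@2 B@3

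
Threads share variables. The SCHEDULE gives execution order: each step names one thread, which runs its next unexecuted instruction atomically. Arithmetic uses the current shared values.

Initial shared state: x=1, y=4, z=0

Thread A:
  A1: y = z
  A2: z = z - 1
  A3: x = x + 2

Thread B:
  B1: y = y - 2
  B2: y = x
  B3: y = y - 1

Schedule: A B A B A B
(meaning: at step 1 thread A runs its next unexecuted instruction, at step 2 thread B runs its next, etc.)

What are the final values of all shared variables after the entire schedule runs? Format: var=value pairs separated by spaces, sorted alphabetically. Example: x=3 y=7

Answer: x=3 y=0 z=-1

Derivation:
Step 1: thread A executes A1 (y = z). Shared: x=1 y=0 z=0. PCs: A@1 B@0
Step 2: thread B executes B1 (y = y - 2). Shared: x=1 y=-2 z=0. PCs: A@1 B@1
Step 3: thread A executes A2 (z = z - 1). Shared: x=1 y=-2 z=-1. PCs: A@2 B@1
Step 4: thread B executes B2 (y = x). Shared: x=1 y=1 z=-1. PCs: A@2 B@2
Step 5: thread A executes A3 (x = x + 2). Shared: x=3 y=1 z=-1. PCs: A@3 B@2
Step 6: thread B executes B3 (y = y - 1). Shared: x=3 y=0 z=-1. PCs: A@3 B@3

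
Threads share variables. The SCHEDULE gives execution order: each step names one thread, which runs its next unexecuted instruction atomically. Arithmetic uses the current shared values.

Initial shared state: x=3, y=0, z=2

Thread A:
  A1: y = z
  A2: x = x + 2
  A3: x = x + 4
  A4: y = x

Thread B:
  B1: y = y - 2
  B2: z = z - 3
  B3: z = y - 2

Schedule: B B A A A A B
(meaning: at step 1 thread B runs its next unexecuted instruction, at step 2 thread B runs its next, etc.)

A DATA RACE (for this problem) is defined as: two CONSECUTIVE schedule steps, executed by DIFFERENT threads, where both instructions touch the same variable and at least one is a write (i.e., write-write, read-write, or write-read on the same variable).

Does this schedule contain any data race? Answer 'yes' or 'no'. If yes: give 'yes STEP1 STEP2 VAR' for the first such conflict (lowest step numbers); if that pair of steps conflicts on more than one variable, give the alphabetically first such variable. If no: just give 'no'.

Steps 1,2: same thread (B). No race.
Steps 2,3: B(z = z - 3) vs A(y = z). RACE on z (W-R).
Steps 3,4: same thread (A). No race.
Steps 4,5: same thread (A). No race.
Steps 5,6: same thread (A). No race.
Steps 6,7: A(y = x) vs B(z = y - 2). RACE on y (W-R).
First conflict at steps 2,3.

Answer: yes 2 3 z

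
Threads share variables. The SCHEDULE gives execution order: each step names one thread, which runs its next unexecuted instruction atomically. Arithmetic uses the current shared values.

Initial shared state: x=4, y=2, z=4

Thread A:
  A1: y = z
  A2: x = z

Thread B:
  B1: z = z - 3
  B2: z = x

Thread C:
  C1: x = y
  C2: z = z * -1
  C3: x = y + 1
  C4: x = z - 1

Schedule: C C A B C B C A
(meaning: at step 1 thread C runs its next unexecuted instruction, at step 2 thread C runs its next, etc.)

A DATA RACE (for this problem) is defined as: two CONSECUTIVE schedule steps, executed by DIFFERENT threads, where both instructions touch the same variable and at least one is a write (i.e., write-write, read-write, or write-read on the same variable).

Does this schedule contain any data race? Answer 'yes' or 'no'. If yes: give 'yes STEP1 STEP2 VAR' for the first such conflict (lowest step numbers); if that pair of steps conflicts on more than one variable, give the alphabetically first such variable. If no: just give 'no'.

Answer: yes 2 3 z

Derivation:
Steps 1,2: same thread (C). No race.
Steps 2,3: C(z = z * -1) vs A(y = z). RACE on z (W-R).
Steps 3,4: A(y = z) vs B(z = z - 3). RACE on z (R-W).
Steps 4,5: B(r=z,w=z) vs C(r=y,w=x). No conflict.
Steps 5,6: C(x = y + 1) vs B(z = x). RACE on x (W-R).
Steps 6,7: B(z = x) vs C(x = z - 1). RACE on x (R-W), z (W-R). Multiple vars; alphabetically first is x.
Steps 7,8: C(x = z - 1) vs A(x = z). RACE on x (W-W).
First conflict at steps 2,3.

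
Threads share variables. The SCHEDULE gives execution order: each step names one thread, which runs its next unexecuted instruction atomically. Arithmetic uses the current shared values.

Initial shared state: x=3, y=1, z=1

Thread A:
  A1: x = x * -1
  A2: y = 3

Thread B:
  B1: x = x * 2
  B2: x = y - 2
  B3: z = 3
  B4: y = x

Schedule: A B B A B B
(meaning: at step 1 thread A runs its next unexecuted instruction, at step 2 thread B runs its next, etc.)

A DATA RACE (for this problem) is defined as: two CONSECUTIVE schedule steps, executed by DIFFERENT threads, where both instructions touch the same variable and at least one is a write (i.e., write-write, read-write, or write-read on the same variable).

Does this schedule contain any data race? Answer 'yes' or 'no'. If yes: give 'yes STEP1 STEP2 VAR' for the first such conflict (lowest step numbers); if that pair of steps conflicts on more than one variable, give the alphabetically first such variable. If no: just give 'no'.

Answer: yes 1 2 x

Derivation:
Steps 1,2: A(x = x * -1) vs B(x = x * 2). RACE on x (W-W).
Steps 2,3: same thread (B). No race.
Steps 3,4: B(x = y - 2) vs A(y = 3). RACE on y (R-W).
Steps 4,5: A(r=-,w=y) vs B(r=-,w=z). No conflict.
Steps 5,6: same thread (B). No race.
First conflict at steps 1,2.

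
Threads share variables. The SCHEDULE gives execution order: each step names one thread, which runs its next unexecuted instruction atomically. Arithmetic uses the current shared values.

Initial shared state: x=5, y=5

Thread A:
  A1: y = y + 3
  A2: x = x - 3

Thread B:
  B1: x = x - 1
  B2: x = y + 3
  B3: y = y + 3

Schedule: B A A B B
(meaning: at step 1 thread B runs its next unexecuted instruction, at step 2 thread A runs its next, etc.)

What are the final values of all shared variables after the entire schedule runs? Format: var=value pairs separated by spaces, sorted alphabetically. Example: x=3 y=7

Step 1: thread B executes B1 (x = x - 1). Shared: x=4 y=5. PCs: A@0 B@1
Step 2: thread A executes A1 (y = y + 3). Shared: x=4 y=8. PCs: A@1 B@1
Step 3: thread A executes A2 (x = x - 3). Shared: x=1 y=8. PCs: A@2 B@1
Step 4: thread B executes B2 (x = y + 3). Shared: x=11 y=8. PCs: A@2 B@2
Step 5: thread B executes B3 (y = y + 3). Shared: x=11 y=11. PCs: A@2 B@3

Answer: x=11 y=11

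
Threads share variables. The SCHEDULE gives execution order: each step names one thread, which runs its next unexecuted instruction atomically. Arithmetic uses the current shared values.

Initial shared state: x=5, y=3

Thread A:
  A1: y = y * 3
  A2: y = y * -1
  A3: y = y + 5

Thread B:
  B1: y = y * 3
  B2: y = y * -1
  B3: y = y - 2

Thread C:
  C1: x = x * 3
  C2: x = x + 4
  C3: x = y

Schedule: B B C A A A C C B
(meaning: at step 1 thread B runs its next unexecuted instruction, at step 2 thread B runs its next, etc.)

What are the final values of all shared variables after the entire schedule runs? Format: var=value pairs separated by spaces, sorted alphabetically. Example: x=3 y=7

Step 1: thread B executes B1 (y = y * 3). Shared: x=5 y=9. PCs: A@0 B@1 C@0
Step 2: thread B executes B2 (y = y * -1). Shared: x=5 y=-9. PCs: A@0 B@2 C@0
Step 3: thread C executes C1 (x = x * 3). Shared: x=15 y=-9. PCs: A@0 B@2 C@1
Step 4: thread A executes A1 (y = y * 3). Shared: x=15 y=-27. PCs: A@1 B@2 C@1
Step 5: thread A executes A2 (y = y * -1). Shared: x=15 y=27. PCs: A@2 B@2 C@1
Step 6: thread A executes A3 (y = y + 5). Shared: x=15 y=32. PCs: A@3 B@2 C@1
Step 7: thread C executes C2 (x = x + 4). Shared: x=19 y=32. PCs: A@3 B@2 C@2
Step 8: thread C executes C3 (x = y). Shared: x=32 y=32. PCs: A@3 B@2 C@3
Step 9: thread B executes B3 (y = y - 2). Shared: x=32 y=30. PCs: A@3 B@3 C@3

Answer: x=32 y=30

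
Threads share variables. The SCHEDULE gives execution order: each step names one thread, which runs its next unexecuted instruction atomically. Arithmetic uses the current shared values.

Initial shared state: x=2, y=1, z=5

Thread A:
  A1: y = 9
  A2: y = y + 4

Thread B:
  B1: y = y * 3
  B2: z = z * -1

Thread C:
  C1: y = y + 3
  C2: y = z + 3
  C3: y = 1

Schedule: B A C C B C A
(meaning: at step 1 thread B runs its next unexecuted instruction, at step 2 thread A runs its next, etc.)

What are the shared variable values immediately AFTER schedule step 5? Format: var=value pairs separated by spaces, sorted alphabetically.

Answer: x=2 y=8 z=-5

Derivation:
Step 1: thread B executes B1 (y = y * 3). Shared: x=2 y=3 z=5. PCs: A@0 B@1 C@0
Step 2: thread A executes A1 (y = 9). Shared: x=2 y=9 z=5. PCs: A@1 B@1 C@0
Step 3: thread C executes C1 (y = y + 3). Shared: x=2 y=12 z=5. PCs: A@1 B@1 C@1
Step 4: thread C executes C2 (y = z + 3). Shared: x=2 y=8 z=5. PCs: A@1 B@1 C@2
Step 5: thread B executes B2 (z = z * -1). Shared: x=2 y=8 z=-5. PCs: A@1 B@2 C@2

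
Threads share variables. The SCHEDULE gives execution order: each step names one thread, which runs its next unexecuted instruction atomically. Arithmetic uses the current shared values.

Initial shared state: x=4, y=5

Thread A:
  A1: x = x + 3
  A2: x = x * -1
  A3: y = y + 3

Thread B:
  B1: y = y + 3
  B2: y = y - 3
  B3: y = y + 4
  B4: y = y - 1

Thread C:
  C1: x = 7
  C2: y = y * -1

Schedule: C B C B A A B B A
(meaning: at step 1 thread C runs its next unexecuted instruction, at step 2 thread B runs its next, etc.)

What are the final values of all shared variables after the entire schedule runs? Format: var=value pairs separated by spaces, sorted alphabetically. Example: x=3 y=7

Step 1: thread C executes C1 (x = 7). Shared: x=7 y=5. PCs: A@0 B@0 C@1
Step 2: thread B executes B1 (y = y + 3). Shared: x=7 y=8. PCs: A@0 B@1 C@1
Step 3: thread C executes C2 (y = y * -1). Shared: x=7 y=-8. PCs: A@0 B@1 C@2
Step 4: thread B executes B2 (y = y - 3). Shared: x=7 y=-11. PCs: A@0 B@2 C@2
Step 5: thread A executes A1 (x = x + 3). Shared: x=10 y=-11. PCs: A@1 B@2 C@2
Step 6: thread A executes A2 (x = x * -1). Shared: x=-10 y=-11. PCs: A@2 B@2 C@2
Step 7: thread B executes B3 (y = y + 4). Shared: x=-10 y=-7. PCs: A@2 B@3 C@2
Step 8: thread B executes B4 (y = y - 1). Shared: x=-10 y=-8. PCs: A@2 B@4 C@2
Step 9: thread A executes A3 (y = y + 3). Shared: x=-10 y=-5. PCs: A@3 B@4 C@2

Answer: x=-10 y=-5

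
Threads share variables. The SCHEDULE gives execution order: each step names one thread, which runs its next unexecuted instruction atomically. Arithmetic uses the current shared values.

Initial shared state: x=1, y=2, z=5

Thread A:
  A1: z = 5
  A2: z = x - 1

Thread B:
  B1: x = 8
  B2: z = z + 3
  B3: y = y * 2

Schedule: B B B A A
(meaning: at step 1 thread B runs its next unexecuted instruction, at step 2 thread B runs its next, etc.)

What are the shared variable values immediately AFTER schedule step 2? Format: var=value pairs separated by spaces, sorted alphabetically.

Step 1: thread B executes B1 (x = 8). Shared: x=8 y=2 z=5. PCs: A@0 B@1
Step 2: thread B executes B2 (z = z + 3). Shared: x=8 y=2 z=8. PCs: A@0 B@2

Answer: x=8 y=2 z=8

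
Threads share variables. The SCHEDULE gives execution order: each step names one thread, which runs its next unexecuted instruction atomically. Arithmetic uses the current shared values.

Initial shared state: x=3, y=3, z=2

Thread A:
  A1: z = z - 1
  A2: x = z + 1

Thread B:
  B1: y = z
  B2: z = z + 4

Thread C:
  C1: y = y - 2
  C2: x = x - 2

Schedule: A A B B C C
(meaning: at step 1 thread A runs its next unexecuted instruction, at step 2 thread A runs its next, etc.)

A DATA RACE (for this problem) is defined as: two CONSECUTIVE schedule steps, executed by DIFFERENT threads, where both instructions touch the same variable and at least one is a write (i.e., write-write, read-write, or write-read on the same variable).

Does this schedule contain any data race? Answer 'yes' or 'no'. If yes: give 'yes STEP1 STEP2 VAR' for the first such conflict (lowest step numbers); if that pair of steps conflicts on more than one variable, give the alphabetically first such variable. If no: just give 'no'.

Steps 1,2: same thread (A). No race.
Steps 2,3: A(r=z,w=x) vs B(r=z,w=y). No conflict.
Steps 3,4: same thread (B). No race.
Steps 4,5: B(r=z,w=z) vs C(r=y,w=y). No conflict.
Steps 5,6: same thread (C). No race.

Answer: no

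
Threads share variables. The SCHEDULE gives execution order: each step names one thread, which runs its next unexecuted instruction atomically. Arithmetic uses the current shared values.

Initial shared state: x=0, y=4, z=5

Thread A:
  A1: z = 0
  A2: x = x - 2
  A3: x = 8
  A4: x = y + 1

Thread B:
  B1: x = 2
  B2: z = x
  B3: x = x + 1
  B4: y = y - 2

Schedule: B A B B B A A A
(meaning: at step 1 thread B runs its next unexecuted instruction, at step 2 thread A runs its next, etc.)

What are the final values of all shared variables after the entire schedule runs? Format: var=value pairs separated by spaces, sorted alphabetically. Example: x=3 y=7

Step 1: thread B executes B1 (x = 2). Shared: x=2 y=4 z=5. PCs: A@0 B@1
Step 2: thread A executes A1 (z = 0). Shared: x=2 y=4 z=0. PCs: A@1 B@1
Step 3: thread B executes B2 (z = x). Shared: x=2 y=4 z=2. PCs: A@1 B@2
Step 4: thread B executes B3 (x = x + 1). Shared: x=3 y=4 z=2. PCs: A@1 B@3
Step 5: thread B executes B4 (y = y - 2). Shared: x=3 y=2 z=2. PCs: A@1 B@4
Step 6: thread A executes A2 (x = x - 2). Shared: x=1 y=2 z=2. PCs: A@2 B@4
Step 7: thread A executes A3 (x = 8). Shared: x=8 y=2 z=2. PCs: A@3 B@4
Step 8: thread A executes A4 (x = y + 1). Shared: x=3 y=2 z=2. PCs: A@4 B@4

Answer: x=3 y=2 z=2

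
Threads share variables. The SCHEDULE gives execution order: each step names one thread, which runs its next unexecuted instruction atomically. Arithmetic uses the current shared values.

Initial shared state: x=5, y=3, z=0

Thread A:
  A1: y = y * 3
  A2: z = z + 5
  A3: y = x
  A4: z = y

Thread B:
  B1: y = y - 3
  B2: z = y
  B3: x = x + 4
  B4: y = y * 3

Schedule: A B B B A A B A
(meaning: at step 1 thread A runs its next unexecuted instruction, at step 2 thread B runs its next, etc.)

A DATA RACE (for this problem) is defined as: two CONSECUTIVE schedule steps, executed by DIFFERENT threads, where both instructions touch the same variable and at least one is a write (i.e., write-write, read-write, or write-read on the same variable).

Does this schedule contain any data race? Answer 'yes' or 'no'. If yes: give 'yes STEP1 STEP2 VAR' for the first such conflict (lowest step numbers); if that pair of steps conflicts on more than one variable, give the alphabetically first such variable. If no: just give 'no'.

Steps 1,2: A(y = y * 3) vs B(y = y - 3). RACE on y (W-W).
Steps 2,3: same thread (B). No race.
Steps 3,4: same thread (B). No race.
Steps 4,5: B(r=x,w=x) vs A(r=z,w=z). No conflict.
Steps 5,6: same thread (A). No race.
Steps 6,7: A(y = x) vs B(y = y * 3). RACE on y (W-W).
Steps 7,8: B(y = y * 3) vs A(z = y). RACE on y (W-R).
First conflict at steps 1,2.

Answer: yes 1 2 y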